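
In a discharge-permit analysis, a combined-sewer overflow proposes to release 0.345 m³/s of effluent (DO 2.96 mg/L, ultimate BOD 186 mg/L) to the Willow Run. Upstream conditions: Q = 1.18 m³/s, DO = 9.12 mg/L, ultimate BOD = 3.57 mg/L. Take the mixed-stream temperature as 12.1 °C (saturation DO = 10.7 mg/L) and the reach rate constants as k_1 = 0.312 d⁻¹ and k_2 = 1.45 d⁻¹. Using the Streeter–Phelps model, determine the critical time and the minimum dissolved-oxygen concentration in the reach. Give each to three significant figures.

t_c ≈ 1.11 d; minimum DO ≈ 3.87 mg/L

Mixed DO = (1.18×9.12 + 0.345×2.96)/(1.18+0.345) = 11.78/1.525 = 7.726 mg/L.
Mixed L₀ = (1.18×3.57 + 0.345×186)/(1.525) = 68.38/1.525 = 44.84 mg/L.
Initial deficit D₀ = C_s − DO₀ = 10.7 − 7.726 = 2.974 mg/L.
t_c = (1/1.138) ln[(1.45/0.312)(1 − 2.974×1.138/(0.312×44.84))] = 0.8787 × ln(3.523) = 1.107 d.
D_c = (0.312/1.45) × 44.84 × e^(−0.312×1.107) = 0.2152 × 44.84 × 0.7080 = 6.831 mg/L.
Minimum DO = 10.7 − 6.831 = 3.869 mg/L.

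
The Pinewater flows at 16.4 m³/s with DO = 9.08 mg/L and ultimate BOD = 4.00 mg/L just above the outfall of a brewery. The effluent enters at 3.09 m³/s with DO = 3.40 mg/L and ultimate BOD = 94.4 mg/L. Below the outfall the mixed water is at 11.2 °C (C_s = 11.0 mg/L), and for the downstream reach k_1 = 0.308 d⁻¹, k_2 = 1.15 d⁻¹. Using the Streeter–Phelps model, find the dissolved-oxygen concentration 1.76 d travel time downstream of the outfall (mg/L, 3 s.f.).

DO ≈ 7.61 mg/L

Mixed DO = (16.4×9.08 + 3.09×3.40)/(16.4+3.09) = 159.4/19.49 = 8.179 mg/L.
Mixed L₀ = (16.4×4.00 + 3.09×94.4)/(19.49) = 357.3/19.49 = 18.33 mg/L.
Initial deficit D₀ = C_s − DO₀ = 11.0 − 8.179 = 2.821 mg/L.
D(1.76) = [0.308×18.33/(1.15−0.308)](e^(−0.308×1.76) − e^(−1.15×1.76)) + 2.821 e^(−1.15×1.76)
= 6.706 × (0.5815 − 0.1321) + 2.821 × 0.1321 = 3.386 mg/L.
DO = 11.0 − 3.386 = 7.614 mg/L.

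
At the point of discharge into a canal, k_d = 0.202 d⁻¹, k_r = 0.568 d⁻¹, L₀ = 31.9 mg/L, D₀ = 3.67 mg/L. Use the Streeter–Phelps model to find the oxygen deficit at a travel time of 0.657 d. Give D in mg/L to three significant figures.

k_d L₀/(k_r−k_d) = 0.202×31.9/(0.568−0.202) = 6.444/0.3660 = 17.61 mg/L.
e^(−k_d t) = e^(−0.202×0.6570) = 0.8757; e^(−k_r t) = e^(−0.568×0.6570) = 0.6885.
D = 17.61 × (0.8757 − 0.6885) + 3.67 × 0.6885 = 3.295 + 2.527 = 5.822 mg/L.

D ≈ 5.82 mg/L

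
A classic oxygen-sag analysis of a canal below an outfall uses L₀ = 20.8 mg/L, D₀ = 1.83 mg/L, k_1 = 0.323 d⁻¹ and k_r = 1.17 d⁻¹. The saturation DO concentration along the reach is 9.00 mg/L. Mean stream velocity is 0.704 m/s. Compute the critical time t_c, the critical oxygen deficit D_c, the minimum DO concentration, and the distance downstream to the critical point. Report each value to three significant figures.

t_c ≈ 1.21 d; D_c ≈ 3.88 mg/L; min DO ≈ 5.12 mg/L; x_c ≈ 73.6 km

With k_r/k_1 = 3.622 and 1 − D₀(k_r−k_1)/(k_1 L₀) = 0.7693,
t_c = ln(3.622 × 0.7693) / (1.17 − 0.323) = ln(2.787) / 0.8470 = 1.025/0.8470 = 1.210 d.
D_c = (k_1/k_r) L₀ e^(−k_1 t_c) = (0.323/1.17) × 20.8 × e^(−0.323×1.210) = 0.2761 × 20.8 × 0.6765 = 3.885 mg/L.
Minimum DO = C_s − D_c = 9.00 − 3.885 = 5.115 mg/L.
x_c = v t_c = 0.704 m/s × 1.210 d × 86400 s/d = 73600 m ≈ 73.6 km.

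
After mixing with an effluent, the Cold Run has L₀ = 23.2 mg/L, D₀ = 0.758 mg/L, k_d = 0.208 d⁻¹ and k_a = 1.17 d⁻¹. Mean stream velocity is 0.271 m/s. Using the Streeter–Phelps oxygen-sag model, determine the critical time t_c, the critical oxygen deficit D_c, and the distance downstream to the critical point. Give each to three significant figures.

t_c ≈ 1.63 d; D_c ≈ 2.94 mg/L; x_c ≈ 38.1 km

With k_a/k_d = 5.625 and 1 − D₀(k_a−k_d)/(k_d L₀) = 0.8489,
t_c = ln(5.625 × 0.8489) / (1.17 − 0.208) = ln(4.775) / 0.9620 = 1.563/0.9620 = 1.625 d.
D_c = (k_d/k_a) L₀ e^(−k_d t_c) = (0.208/1.17) × 23.2 × e^(−0.208×1.625) = 0.1778 × 23.2 × 0.7132 = 2.941 mg/L.
x_c = v t_c = 0.271 m/s × 1.625 d × 86400 s/d = 38050 m ≈ 38.1 km.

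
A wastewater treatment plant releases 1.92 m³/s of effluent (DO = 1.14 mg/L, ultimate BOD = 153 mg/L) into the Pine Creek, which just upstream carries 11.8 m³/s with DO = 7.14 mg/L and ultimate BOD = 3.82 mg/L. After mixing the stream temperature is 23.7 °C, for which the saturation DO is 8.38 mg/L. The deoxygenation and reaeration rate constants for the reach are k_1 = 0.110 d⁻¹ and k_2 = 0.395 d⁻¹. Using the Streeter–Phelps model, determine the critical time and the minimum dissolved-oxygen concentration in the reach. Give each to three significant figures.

t_c ≈ 3.62 d; minimum DO ≈ 3.76 mg/L

Mixed DO = (11.8×7.14 + 1.92×1.14)/(11.8+1.92) = 86.44/13.72 = 6.300 mg/L.
Mixed L₀ = (11.8×3.82 + 1.92×153)/(13.72) = 338.8/13.72 = 24.70 mg/L.
Initial deficit D₀ = C_s − DO₀ = 8.38 − 6.300 = 2.080 mg/L.
t_c = (1/0.2850) ln[(0.395/0.110)(1 − 2.080×0.2850/(0.110×24.70))] = 3.509 × ln(2.807) = 3.622 d.
D_c = (0.110/0.395) × 24.70 × e^(−0.110×3.622) = 0.2785 × 24.70 × 0.6714 = 4.617 mg/L.
Minimum DO = 8.38 − 4.617 = 3.763 mg/L.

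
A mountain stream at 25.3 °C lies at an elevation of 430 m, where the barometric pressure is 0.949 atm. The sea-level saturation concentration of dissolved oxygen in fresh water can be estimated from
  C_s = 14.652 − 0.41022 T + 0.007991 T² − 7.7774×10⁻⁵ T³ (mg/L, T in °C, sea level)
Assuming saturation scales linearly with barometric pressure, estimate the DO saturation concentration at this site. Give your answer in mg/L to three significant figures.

At sea level: C_s = 14.652 − 0.41022×25.3 + 0.007991×25.3² − 7.7774×10⁻⁵×25.3³ = 8.129 mg/L.
Pressure correction: C_s' = 8.129 × 0.949 = 7.714 mg/L.

C_s ≈ 7.71 mg/L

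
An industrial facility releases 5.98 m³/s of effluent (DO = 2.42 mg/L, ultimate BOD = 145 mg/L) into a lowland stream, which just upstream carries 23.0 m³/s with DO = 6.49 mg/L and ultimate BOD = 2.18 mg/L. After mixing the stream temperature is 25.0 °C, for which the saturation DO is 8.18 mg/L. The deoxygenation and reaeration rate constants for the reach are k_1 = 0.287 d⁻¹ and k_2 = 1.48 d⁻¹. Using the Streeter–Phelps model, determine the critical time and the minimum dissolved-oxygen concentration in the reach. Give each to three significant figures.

Mixed DO = (23.0×6.49 + 5.98×2.42)/(23.0+5.98) = 163.7/28.98 = 5.650 mg/L.
Mixed L₀ = (23.0×2.18 + 5.98×145)/(28.98) = 917.2/28.98 = 31.65 mg/L.
Initial deficit D₀ = C_s − DO₀ = 8.18 − 5.650 = 2.530 mg/L.
t_c = (1/1.193) ln[(1.48/0.287)(1 − 2.530×1.193/(0.287×31.65))] = 0.8382 × ln(3.443) = 1.036 d.
D_c = (0.287/1.48) × 31.65 × e^(−0.287×1.036) = 0.1939 × 31.65 × 0.7427 = 4.558 mg/L.
Minimum DO = 8.18 − 4.558 = 3.622 mg/L.

t_c ≈ 1.04 d; minimum DO ≈ 3.62 mg/L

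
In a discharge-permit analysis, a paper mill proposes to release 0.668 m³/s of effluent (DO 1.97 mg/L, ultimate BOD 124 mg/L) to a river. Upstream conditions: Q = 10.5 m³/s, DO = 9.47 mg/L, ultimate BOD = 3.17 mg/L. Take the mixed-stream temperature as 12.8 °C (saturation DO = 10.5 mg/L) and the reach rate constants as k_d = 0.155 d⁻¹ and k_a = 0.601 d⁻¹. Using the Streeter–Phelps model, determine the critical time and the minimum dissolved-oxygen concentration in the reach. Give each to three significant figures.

t_c ≈ 1.86 d; minimum DO ≈ 8.49 mg/L

Mixed DO = (10.5×9.47 + 0.668×1.97)/(10.5+0.668) = 100.8/11.17 = 9.021 mg/L.
Mixed L₀ = (10.5×3.17 + 0.668×124)/(11.17) = 116.1/11.17 = 10.40 mg/L.
Initial deficit D₀ = C_s − DO₀ = 10.5 − 9.021 = 1.479 mg/L.
t_c = (1/0.4460) ln[(0.601/0.155)(1 − 1.479×0.4460/(0.155×10.40))] = 2.242 × ln(2.291) = 1.859 d.
D_c = (0.155/0.601) × 10.40 × e^(−0.155×1.859) = 0.2579 × 10.40 × 0.7497 = 2.010 mg/L.
Minimum DO = 10.5 − 2.010 = 8.490 mg/L.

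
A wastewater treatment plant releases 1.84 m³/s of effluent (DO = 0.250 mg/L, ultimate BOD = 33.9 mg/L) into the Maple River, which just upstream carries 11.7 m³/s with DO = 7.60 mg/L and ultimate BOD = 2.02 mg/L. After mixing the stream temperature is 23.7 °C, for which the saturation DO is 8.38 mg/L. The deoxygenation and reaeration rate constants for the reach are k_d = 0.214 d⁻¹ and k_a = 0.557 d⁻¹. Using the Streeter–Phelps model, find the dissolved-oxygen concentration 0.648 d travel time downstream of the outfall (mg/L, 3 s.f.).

DO ≈ 6.45 mg/L

Mixed DO = (11.7×7.60 + 1.84×0.250)/(11.7+1.84) = 89.38/13.54 = 6.601 mg/L.
Mixed L₀ = (11.7×2.02 + 1.84×33.9)/(13.54) = 86.01/13.54 = 6.352 mg/L.
Initial deficit D₀ = C_s − DO₀ = 8.38 − 6.601 = 1.779 mg/L.
D(0.648) = [0.214×6.352/(0.557−0.214)](e^(−0.214×0.648) − e^(−0.557×0.648)) + 1.779 e^(−0.557×0.648)
= 3.963 × (0.8705 − 0.6970) + 1.779 × 0.6970 = 1.927 mg/L.
DO = 8.38 − 1.927 = 6.453 mg/L.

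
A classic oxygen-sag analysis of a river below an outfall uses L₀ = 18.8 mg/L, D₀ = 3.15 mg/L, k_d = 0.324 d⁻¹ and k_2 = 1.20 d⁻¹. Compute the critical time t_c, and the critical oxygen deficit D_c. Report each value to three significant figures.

t_c = [1/(k_2−k_d)] ln[(k_2/k_d)(1 − D₀(k_2−k_d)/(k_d L₀))]
= [1/(1.20−0.324)] ln[(1.20/0.324)(1 − 3.15×0.8760/(0.324×18.8))]
= (1/0.8760) ln[3.704 × 0.5470] = 1.142 × ln(2.026) = 1.142 × 0.7060 = 0.8059 d.
D_c = (k_d/k_2) L₀ e^(−k_d t_c) = (0.324/1.20) × 18.8 × e^(−0.324×0.8059) = 0.2700 × 18.8 × 0.7702 = 3.909 mg/L.

t_c ≈ 0.806 d; D_c ≈ 3.91 mg/L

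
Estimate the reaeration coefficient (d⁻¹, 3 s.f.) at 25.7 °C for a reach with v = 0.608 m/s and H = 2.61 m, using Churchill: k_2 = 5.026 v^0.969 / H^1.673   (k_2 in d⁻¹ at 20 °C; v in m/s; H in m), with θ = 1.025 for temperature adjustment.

k_2 ≈ 0.718 d⁻¹

k_2(20) = 5.026 × 0.608^0.969 / 2.61^1.673 = 5.026 × 0.6175 / 4.978 = 0.6234 d⁻¹.
k_2(25.7) = 0.6234 × 1.025^(25.7−20) = 0.6234 × 1.151 = 0.7176 d⁻¹.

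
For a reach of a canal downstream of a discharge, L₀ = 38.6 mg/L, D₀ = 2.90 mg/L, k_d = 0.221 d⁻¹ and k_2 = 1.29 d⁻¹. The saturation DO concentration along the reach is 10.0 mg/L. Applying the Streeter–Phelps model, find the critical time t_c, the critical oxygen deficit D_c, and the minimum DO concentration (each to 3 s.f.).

t_c ≈ 1.23 d; D_c ≈ 5.04 mg/L; min DO ≈ 4.96 mg/L

At the critical point dD/dt = 0, so k_d L₀ e^(−k_d t) = k_2 D. Substituting D(t) from the Streeter–Phelps equation and solving for t gives
t_c = ln[(k_2/k_d)(1 − D₀(k_2−k_d)/(k_d L₀))] / (k_2−k_d).
Here k_2−k_d = 1.069 d⁻¹ and 1 − D₀(k_2−k_d)/(k_d L₀) = 1 − 2.90×1.069/(0.221×38.6) = 0.6366, so
t_c = ln(5.837 × 0.6366) / 1.069 = 1.313 / 1.069 = 1.228 d.
D_c = (k_d/k_2) L₀ e^(−k_d t_c) = (0.221/1.29) × 38.6 × e^(−0.221×1.228) = 0.1713 × 38.6 × 0.7623 = 5.041 mg/L.
Minimum DO = C_s − D_c = 10.0 − 5.041 = 4.959 mg/L.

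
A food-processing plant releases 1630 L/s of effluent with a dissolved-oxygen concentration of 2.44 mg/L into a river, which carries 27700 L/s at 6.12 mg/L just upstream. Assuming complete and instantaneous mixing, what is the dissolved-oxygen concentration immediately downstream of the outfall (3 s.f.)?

Flow-weighted mixing: C = (Q_r C_r + Q_w C_w)/(Q_r + Q_w)
= (27700×6.12 + 1630×2.44)/(27700 + 1630) = 173500/29330 = 5.915 mg/L.

5.92 mg/L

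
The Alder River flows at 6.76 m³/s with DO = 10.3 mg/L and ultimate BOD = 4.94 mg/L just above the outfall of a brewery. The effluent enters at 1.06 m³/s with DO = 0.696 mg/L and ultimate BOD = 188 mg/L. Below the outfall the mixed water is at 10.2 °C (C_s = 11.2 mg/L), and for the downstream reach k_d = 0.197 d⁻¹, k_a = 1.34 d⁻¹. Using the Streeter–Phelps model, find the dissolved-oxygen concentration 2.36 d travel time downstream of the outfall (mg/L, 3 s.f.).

DO ≈ 8.10 mg/L

Mixed DO = (6.76×10.3 + 1.06×0.696)/(6.76+1.06) = 70.37/7.820 = 8.998 mg/L.
Mixed L₀ = (6.76×4.94 + 1.06×188)/(7.820) = 232.7/7.820 = 29.75 mg/L.
Initial deficit D₀ = C_s − DO₀ = 11.2 − 8.998 = 2.202 mg/L.
D(2.36) = [0.197×29.75/(1.34−0.197)](e^(−0.197×2.36) − e^(−1.34×2.36)) + 2.202 e^(−1.34×2.36)
= 5.128 × (0.6282 − 0.04232) + 2.202 × 0.04232 = 3.098 mg/L.
DO = 11.2 − 3.098 = 8.102 mg/L.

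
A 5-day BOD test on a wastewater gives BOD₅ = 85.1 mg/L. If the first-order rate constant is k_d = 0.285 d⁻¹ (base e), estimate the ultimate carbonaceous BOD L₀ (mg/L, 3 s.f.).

L₀ ≈ 112 mg/L

BOD₅ = L₀(1 − e^(−5k_d)) ⇒ L₀ = BOD₅ / (1 − e^(−5×0.285))
= 85.1 / (1 − 0.2405) = 85.1 / 0.7595 = 112.0 mg/L.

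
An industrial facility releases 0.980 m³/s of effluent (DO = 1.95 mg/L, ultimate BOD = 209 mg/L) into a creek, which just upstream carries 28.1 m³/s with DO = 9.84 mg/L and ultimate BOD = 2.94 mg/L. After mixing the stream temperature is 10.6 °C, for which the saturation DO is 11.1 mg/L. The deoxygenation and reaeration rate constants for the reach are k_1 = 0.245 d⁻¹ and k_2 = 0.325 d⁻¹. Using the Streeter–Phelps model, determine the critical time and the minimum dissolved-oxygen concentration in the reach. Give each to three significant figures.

t_c ≈ 2.89 d; minimum DO ≈ 7.43 mg/L

Mixed DO = (28.1×9.84 + 0.980×1.95)/(28.1+0.980) = 278.4/29.08 = 9.574 mg/L.
Mixed L₀ = (28.1×2.94 + 0.980×209)/(29.08) = 287.4/29.08 = 9.884 mg/L.
Initial deficit D₀ = C_s − DO₀ = 11.1 − 9.574 = 1.526 mg/L.
t_c = (1/0.08000) ln[(0.325/0.245)(1 − 1.526×0.08000/(0.245×9.884))] = 12.50 × ln(1.260) = 2.886 d.
D_c = (0.245/0.325) × 9.884 × e^(−0.245×2.886) = 0.7538 × 9.884 × 0.4931 = 3.675 mg/L.
Minimum DO = 11.1 − 3.675 = 7.425 mg/L.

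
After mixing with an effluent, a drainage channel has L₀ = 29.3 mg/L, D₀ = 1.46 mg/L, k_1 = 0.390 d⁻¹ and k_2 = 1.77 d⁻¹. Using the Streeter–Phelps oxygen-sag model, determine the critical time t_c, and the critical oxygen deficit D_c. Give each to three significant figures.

t_c = [1/(k_2−k_1)] ln[(k_2/k_1)(1 − D₀(k_2−k_1)/(k_1 L₀))]
= [1/(1.77−0.390)] ln[(1.77/0.390)(1 − 1.46×1.380/(0.390×29.3))]
= (1/1.380) ln[4.538 × 0.8237] = 0.7246 × ln(3.738) = 0.7246 × 1.319 = 0.9555 d.
L(t_c) = L₀ e^(−k_1 t_c) = 29.3 × 0.6889 = 20.18 mg/L, and at the critical point k_2 D_c = k_1 L, so D_c = (0.390/1.77) × 20.18 = 4.448 mg/L.

t_c ≈ 0.956 d; D_c ≈ 4.45 mg/L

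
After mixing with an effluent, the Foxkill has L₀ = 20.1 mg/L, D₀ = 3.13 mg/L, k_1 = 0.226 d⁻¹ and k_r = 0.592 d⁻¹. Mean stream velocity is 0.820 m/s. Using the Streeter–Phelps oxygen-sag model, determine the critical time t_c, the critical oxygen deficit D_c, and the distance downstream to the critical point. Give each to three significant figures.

t_c = [1/(k_r−k_1)] ln[(k_r/k_1)(1 − D₀(k_r−k_1)/(k_1 L₀))]
= [1/(0.592−0.226)] ln[(0.592/0.226)(1 − 3.13×0.3660/(0.226×20.1))]
= (1/0.3660) ln[2.619 × 0.7478] = 2.732 × ln(1.959) = 2.732 × 0.6724 = 1.837 d.
D_c = (k_1/k_r) L₀ e^(−k_1 t_c) = (0.226/0.592) × 20.1 × e^(−0.226×1.837) = 0.3818 × 20.1 × 0.6602 = 5.066 mg/L.
x_c = v t_c = 0.820 m/s × 1.837 d × 86400 s/d = 130200 m ≈ 130 km.

t_c ≈ 1.84 d; D_c ≈ 5.07 mg/L; x_c ≈ 130 km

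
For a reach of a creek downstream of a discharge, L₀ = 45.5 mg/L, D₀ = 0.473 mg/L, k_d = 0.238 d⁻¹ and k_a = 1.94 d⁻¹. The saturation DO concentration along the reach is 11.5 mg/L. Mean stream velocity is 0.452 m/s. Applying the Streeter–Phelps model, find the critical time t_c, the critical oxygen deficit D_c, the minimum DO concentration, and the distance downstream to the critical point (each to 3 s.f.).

t_c ≈ 1.19 d; D_c ≈ 4.21 mg/L; min DO ≈ 7.29 mg/L; x_c ≈ 46.4 km

With k_a/k_d = 8.151 and 1 − D₀(k_a−k_d)/(k_d L₀) = 0.9257,
t_c = ln(8.151 × 0.9257) / (1.94 − 0.238) = ln(7.545) / 1.702 = 2.021/1.702 = 1.187 d.
L(t_c) = L₀ e^(−k_d t_c) = 45.5 × 0.7538 = 34.30 mg/L, and at the critical point k_a D_c = k_d L, so D_c = (0.238/1.94) × 34.30 = 4.208 mg/L.
Minimum DO = C_s − D_c = 11.5 − 4.208 = 7.292 mg/L.
x_c = v t_c = 0.452 m/s × 1.187 d × 86400 s/d = 46370 m ≈ 46.4 km.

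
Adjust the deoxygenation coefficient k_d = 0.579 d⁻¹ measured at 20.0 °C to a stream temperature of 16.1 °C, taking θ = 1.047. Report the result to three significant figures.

k_d ≈ 0.484 d⁻¹

k_d(T₂) = k_d(T₁) · θ^(T₂−T₁) = 0.579 × 1.047^(16.1−20.0)
= 0.579 × 1.047^-3.90 = 0.579 × 0.8360 = 0.4840 d⁻¹.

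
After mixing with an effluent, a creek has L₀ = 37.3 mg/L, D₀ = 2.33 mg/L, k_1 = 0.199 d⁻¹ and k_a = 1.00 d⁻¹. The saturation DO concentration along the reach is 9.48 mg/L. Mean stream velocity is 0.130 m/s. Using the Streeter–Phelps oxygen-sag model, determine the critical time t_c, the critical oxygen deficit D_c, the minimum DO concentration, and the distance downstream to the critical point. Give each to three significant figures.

With k_a/k_1 = 5.025 and 1 − D₀(k_a−k_1)/(k_1 L₀) = 0.7486,
t_c = ln(5.025 × 0.7486) / (1.00 − 0.199) = ln(3.762) / 0.8010 = 1.325/0.8010 = 1.654 d.
L(t_c) = L₀ e^(−k_1 t_c) = 37.3 × 0.7195 = 26.84 mg/L, and at the critical point k_a D_c = k_1 L, so D_c = (0.199/1.00) × 26.84 = 5.341 mg/L.
Minimum DO = C_s − D_c = 9.48 − 5.341 = 4.139 mg/L.
x_c = v t_c = 0.130 m/s × 1.654 d × 86400 s/d = 18580 m ≈ 18.6 km.

t_c ≈ 1.65 d; D_c ≈ 5.34 mg/L; min DO ≈ 4.14 mg/L; x_c ≈ 18.6 km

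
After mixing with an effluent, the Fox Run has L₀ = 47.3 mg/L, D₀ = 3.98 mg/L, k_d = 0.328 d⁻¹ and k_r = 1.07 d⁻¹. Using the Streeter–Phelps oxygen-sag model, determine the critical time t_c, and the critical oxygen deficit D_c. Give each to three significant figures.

t_c ≈ 1.31 d; D_c ≈ 9.44 mg/L

With k_r/k_d = 3.262 and 1 − D₀(k_r−k_d)/(k_d L₀) = 0.8097,
t_c = ln(3.262 × 0.8097) / (1.07 − 0.328) = ln(2.641) / 0.7420 = 0.9712/0.7420 = 1.309 d.
L(t_c) = L₀ e^(−k_d t_c) = 47.3 × 0.6509 = 30.79 mg/L, and at the critical point k_r D_c = k_d L, so D_c = (0.328/1.07) × 30.79 = 9.438 mg/L.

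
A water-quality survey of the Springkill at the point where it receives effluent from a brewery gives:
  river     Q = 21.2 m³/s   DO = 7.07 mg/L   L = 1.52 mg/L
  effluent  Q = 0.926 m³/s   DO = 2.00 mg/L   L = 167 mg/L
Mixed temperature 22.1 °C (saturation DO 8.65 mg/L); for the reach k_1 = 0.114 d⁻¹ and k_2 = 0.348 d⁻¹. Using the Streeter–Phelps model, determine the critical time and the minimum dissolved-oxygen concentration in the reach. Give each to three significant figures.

Mixed DO = (21.2×7.07 + 0.926×2.00)/(21.2+0.926) = 151.7/22.13 = 6.858 mg/L.
Mixed L₀ = (21.2×1.52 + 0.926×167)/(22.13) = 186.9/22.13 = 8.446 mg/L.
Initial deficit D₀ = C_s − DO₀ = 8.65 − 6.858 = 1.792 mg/L.
t_c = (1/0.2340) ln[(0.348/0.114)(1 − 1.792×0.2340/(0.114×8.446))] = 4.274 × ln(1.723) = 2.325 d.
D_c = (0.114/0.348) × 8.446 × e^(−0.114×2.325) = 0.3276 × 8.446 × 0.7672 = 2.122 mg/L.
Minimum DO = 8.65 − 2.122 = 6.528 mg/L.

t_c ≈ 2.32 d; minimum DO ≈ 6.53 mg/L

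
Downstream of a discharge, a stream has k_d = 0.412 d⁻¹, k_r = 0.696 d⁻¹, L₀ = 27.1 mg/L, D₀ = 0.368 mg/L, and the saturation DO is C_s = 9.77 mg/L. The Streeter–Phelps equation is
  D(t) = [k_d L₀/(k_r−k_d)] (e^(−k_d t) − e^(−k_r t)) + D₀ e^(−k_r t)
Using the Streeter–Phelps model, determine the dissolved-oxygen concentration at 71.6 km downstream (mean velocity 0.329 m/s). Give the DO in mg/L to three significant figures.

DO ≈ 2.59 mg/L

Travel time t = x/v = 71.6 km / (0.329 m/s) = 71600 m / 0.329 m/s = 217600 s = 2.519 d.
k_d L₀/(k_r−k_d) = 0.412×27.1/(0.696−0.412) = 11.17/0.2840 = 39.31 mg/L.
e^(−k_d t) = e^(−0.412×2.519) = 0.3542; e^(−k_r t) = e^(−0.696×2.519) = 0.1732.
D = 39.31 × (0.3542 − 0.1732) + 0.368 × 0.1732 = 7.116 + 0.06375 = 7.180 mg/L.
DO = C_s − D = 9.77 − 7.180 = 2.590 mg/L.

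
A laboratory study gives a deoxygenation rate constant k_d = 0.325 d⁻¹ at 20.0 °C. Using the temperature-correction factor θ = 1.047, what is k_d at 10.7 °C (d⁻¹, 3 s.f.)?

k_d ≈ 0.212 d⁻¹

k_d(T₂) = k_d(T₁) · θ^(T₂−T₁) = 0.325 × 1.047^(10.7−20.0)
= 0.325 × 1.047^-9.30 = 0.325 × 0.6524 = 0.2120 d⁻¹.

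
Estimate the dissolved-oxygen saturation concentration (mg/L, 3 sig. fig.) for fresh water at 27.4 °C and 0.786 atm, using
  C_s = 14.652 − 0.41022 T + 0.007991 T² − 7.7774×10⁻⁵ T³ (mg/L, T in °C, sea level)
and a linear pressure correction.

At sea level: C_s = 14.652 − 0.41022×27.4 + 0.007991×27.4² − 7.7774×10⁻⁵×27.4³ = 7.811 mg/L.
Pressure correction: C_s' = 7.811 × 0.786 = 6.140 mg/L.

C_s ≈ 6.14 mg/L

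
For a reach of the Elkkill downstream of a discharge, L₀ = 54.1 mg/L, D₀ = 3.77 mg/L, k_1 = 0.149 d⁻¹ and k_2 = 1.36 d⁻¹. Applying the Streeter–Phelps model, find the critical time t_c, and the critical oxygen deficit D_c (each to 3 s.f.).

t_c ≈ 1.14 d; D_c ≈ 5.00 mg/L

t_c = [1/(k_2−k_1)] ln[(k_2/k_1)(1 − D₀(k_2−k_1)/(k_1 L₀))]
= [1/(1.36−0.149)] ln[(1.36/0.149)(1 − 3.77×1.211/(0.149×54.1))]
= (1/1.211) ln[9.128 × 0.4336] = 0.8258 × ln(3.958) = 0.8258 × 1.376 = 1.136 d.
L(t_c) = L₀ e^(−k_1 t_c) = 54.1 × 0.8443 = 45.68 mg/L, and at the critical point k_2 D_c = k_1 L, so D_c = (0.149/1.36) × 45.68 = 5.004 mg/L.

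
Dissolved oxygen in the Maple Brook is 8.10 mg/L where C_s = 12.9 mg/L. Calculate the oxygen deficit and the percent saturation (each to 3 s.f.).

D ≈ 4.80 mg/L; 62.8 % saturation

D = C_s − C = 12.9 − 8.10 = 4.80 mg/L.
% saturation = 8.10/12.9 × 100 = 62.8 %.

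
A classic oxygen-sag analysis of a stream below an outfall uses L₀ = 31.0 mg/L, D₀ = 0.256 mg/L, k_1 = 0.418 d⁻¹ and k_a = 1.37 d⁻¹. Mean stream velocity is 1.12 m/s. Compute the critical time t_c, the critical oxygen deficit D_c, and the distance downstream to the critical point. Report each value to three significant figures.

t_c = [1/(k_a−k_1)] ln[(k_a/k_1)(1 − D₀(k_a−k_1)/(k_1 L₀))]
= [1/(1.37−0.418)] ln[(1.37/0.418)(1 − 0.256×0.9520/(0.418×31.0))]
= (1/0.9520) ln[3.278 × 0.9812] = 1.050 × ln(3.216) = 1.050 × 1.168 = 1.227 d.
D_c = (k_1/k_a) L₀ e^(−k_1 t_c) = (0.418/1.37) × 31.0 × e^(−0.418×1.227) = 0.3051 × 31.0 × 0.5988 = 5.663 mg/L.
x_c = v t_c = 1.12 m/s × 1.227 d × 86400 s/d = 118700 m ≈ 119 km.

t_c ≈ 1.23 d; D_c ≈ 5.66 mg/L; x_c ≈ 119 km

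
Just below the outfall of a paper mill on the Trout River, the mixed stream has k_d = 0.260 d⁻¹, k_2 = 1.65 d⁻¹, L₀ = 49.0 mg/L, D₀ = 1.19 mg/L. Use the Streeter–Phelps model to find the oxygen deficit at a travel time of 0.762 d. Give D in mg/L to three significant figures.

k_d L₀/(k_2−k_d) = 0.260×49.0/(1.65−0.260) = 12.74/1.390 = 9.165 mg/L.
e^(−k_d t) = e^(−0.260×0.7620) = 0.8203; e^(−k_2 t) = e^(−1.65×0.7620) = 0.2844.
D = 9.165 × (0.8203 − 0.2844) + 1.19 × 0.2844 = 4.911 + 0.3385 = 5.250 mg/L.

D ≈ 5.25 mg/L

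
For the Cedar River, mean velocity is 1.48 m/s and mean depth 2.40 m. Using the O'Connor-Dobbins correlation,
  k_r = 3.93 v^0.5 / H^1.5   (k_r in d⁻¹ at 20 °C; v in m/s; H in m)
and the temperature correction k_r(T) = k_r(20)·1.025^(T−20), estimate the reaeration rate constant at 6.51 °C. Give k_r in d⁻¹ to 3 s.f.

k_r ≈ 0.922 d⁻¹

k_r(20) = 3.93 × 1.48^0.5 / 2.40^1.5 = 3.93 × 1.217 / 3.718 = 1.286 d⁻¹.
k_r(6.51) = 1.286 × 1.025^(6.51−20) = 1.286 × 0.7167 = 0.9216 d⁻¹.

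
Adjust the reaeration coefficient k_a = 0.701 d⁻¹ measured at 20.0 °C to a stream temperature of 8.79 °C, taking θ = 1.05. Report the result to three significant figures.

k_a(T₂) = k_a(T₁) · θ^(T₂−T₁) = 0.701 × 1.05^(8.79−20.0)
= 0.701 × 1.05^-11.2 = 0.701 × 0.5787 = 0.4057 d⁻¹.

k_a ≈ 0.406 d⁻¹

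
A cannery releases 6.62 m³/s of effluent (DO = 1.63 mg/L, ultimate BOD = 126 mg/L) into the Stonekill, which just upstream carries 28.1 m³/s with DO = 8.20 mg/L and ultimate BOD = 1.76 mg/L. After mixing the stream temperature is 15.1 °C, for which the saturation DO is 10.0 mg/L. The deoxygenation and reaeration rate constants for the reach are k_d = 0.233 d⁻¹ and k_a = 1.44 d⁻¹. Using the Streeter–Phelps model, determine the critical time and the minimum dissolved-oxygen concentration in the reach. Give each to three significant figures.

Mixed DO = (28.1×8.20 + 6.62×1.63)/(28.1+6.62) = 241.2/34.72 = 6.947 mg/L.
Mixed L₀ = (28.1×1.76 + 6.62×126)/(34.72) = 883.6/34.72 = 25.45 mg/L.
Initial deficit D₀ = C_s − DO₀ = 10.0 − 6.947 = 3.053 mg/L.
t_c = (1/1.207) ln[(1.44/0.233)(1 − 3.053×1.207/(0.233×25.45))] = 0.8285 × ln(2.340) = 0.7043 d.
D_c = (0.233/1.44) × 25.45 × e^(−0.233×0.7043) = 0.1618 × 25.45 × 0.8487 = 3.495 mg/L.
Minimum DO = 10.0 − 3.495 = 6.505 mg/L.

t_c ≈ 0.704 d; minimum DO ≈ 6.51 mg/L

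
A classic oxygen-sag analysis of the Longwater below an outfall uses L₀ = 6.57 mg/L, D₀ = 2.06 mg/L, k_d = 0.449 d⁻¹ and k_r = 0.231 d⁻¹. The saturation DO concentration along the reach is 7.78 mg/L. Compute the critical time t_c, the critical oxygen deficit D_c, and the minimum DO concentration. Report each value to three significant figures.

t_c ≈ 2.40 d; D_c ≈ 4.35 mg/L; min DO ≈ 3.43 mg/L

With k_r/k_d = 0.5145 and 1 − D₀(k_r−k_d)/(k_d L₀) = 1.152,
t_c = ln(0.5145 × 1.152) / (0.231 − 0.449) = ln(0.5928) / -0.2180 = -0.5229/-0.2180 = 2.399 d.
L(t_c) = L₀ e^(−k_d t_c) = 6.57 × 0.3406 = 2.238 mg/L, and at the critical point k_r D_c = k_d L, so D_c = (0.449/0.231) × 2.238 = 4.350 mg/L.
Minimum DO = C_s − D_c = 7.78 − 4.350 = 3.430 mg/L.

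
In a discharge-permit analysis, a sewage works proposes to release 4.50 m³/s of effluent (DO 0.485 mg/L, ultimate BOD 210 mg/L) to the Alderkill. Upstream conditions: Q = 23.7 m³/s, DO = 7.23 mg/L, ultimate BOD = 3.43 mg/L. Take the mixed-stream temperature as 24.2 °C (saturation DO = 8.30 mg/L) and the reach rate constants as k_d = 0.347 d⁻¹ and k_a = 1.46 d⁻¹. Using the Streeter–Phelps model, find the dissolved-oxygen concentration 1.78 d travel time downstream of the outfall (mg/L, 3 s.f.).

Mixed DO = (23.7×7.23 + 4.50×0.485)/(23.7+4.50) = 173.5/28.20 = 6.154 mg/L.
Mixed L₀ = (23.7×3.43 + 4.50×210)/(28.20) = 1026/28.20 = 36.39 mg/L.
Initial deficit D₀ = C_s − DO₀ = 8.30 − 6.154 = 2.146 mg/L.
D(1.78) = [0.347×36.39/(1.46−0.347)](e^(−0.347×1.78) − e^(−1.46×1.78)) + 2.146 e^(−1.46×1.78)
= 11.35 × (0.5392 − 0.07436) + 2.146 × 0.07436 = 5.434 mg/L.
DO = 8.30 − 5.434 = 2.866 mg/L.

DO ≈ 2.87 mg/L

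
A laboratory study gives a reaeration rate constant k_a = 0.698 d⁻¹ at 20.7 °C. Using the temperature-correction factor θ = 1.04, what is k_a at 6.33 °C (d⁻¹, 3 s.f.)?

k_a(T₂) = k_a(T₁) · θ^(T₂−T₁) = 0.698 × 1.04^(6.33−20.7)
= 0.698 × 1.04^-14.4 = 0.698 × 0.5692 = 0.3973 d⁻¹.

k_a ≈ 0.397 d⁻¹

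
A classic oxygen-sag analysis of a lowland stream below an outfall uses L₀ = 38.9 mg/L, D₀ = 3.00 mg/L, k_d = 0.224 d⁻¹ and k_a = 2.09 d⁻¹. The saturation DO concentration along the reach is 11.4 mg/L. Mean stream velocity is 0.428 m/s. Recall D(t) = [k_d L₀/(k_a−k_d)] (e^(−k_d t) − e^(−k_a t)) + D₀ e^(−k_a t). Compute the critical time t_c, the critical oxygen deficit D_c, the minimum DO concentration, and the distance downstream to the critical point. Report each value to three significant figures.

t_c ≈ 0.646 d; D_c ≈ 3.61 mg/L; min DO ≈ 7.79 mg/L; x_c ≈ 23.9 km

At the critical point dD/dt = 0, so k_d L₀ e^(−k_d t) = k_a D. Substituting D(t) from the Streeter–Phelps equation and solving for t gives
t_c = ln[(k_a/k_d)(1 − D₀(k_a−k_d)/(k_d L₀))] / (k_a−k_d).
Here k_a−k_d = 1.866 d⁻¹ and 1 − D₀(k_a−k_d)/(k_d L₀) = 1 − 3.00×1.866/(0.224×38.9) = 0.3576, so
t_c = ln(9.330 × 0.3576) / 1.866 = 1.205 / 1.866 = 0.6457 d.
D_c = (k_d/k_a) L₀ e^(−k_d t_c) = (0.224/2.09) × 38.9 × e^(−0.224×0.6457) = 0.1072 × 38.9 × 0.8653 = 3.608 mg/L.
Minimum DO = C_s − D_c = 11.4 − 3.608 = 7.792 mg/L.
x_c = v t_c = 0.428 m/s × 0.6457 d × 86400 s/d = 23880 m ≈ 23.9 km.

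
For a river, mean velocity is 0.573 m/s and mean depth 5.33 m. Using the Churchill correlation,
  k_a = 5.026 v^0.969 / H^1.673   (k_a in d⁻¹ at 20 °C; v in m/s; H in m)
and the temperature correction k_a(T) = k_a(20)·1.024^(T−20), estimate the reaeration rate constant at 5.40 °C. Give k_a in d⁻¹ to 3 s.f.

k_a ≈ 0.126 d⁻¹

k_a(20) = 5.026 × 0.573^0.969 / 5.33^1.673 = 5.026 × 0.5830 / 16.44 = 0.1783 d⁻¹.
k_a(5.40) = 0.1783 × 1.024^(5.40−20) = 0.1783 × 0.7073 = 0.1261 d⁻¹.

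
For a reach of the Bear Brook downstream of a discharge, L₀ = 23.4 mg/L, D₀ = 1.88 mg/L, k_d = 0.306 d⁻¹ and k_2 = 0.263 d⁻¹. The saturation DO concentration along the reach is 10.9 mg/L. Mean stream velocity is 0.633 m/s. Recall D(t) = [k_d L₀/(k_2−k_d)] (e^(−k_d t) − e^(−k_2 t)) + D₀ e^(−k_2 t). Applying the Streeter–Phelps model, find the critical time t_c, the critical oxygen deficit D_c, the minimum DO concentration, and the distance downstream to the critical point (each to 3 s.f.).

t_c ≈ 3.26 d; D_c ≈ 10.0 mg/L; min DO ≈ 0.861 mg/L; x_c ≈ 178 km

t_c = [1/(k_2−k_d)] ln[(k_2/k_d)(1 − D₀(k_2−k_d)/(k_d L₀))]
= [1/(0.263−0.306)] ln[(0.263/0.306)(1 − 1.88×-0.04300/(0.306×23.4))]
= (1/-0.04300) ln[0.8595 × 1.011] = -23.26 × ln(0.8692) = -23.26 × -0.1402 = 3.261 d.
D_c = (k_d/k_2) L₀ e^(−k_d t_c) = (0.306/0.263) × 23.4 × e^(−0.306×3.261) = 1.163 × 23.4 × 0.3687 = 10.04 mg/L.
Minimum DO = C_s − D_c = 10.9 − 10.04 = 0.8614 mg/L.
x_c = v t_c = 0.633 m/s × 3.261 d × 86400 s/d = 178300 m ≈ 178 km.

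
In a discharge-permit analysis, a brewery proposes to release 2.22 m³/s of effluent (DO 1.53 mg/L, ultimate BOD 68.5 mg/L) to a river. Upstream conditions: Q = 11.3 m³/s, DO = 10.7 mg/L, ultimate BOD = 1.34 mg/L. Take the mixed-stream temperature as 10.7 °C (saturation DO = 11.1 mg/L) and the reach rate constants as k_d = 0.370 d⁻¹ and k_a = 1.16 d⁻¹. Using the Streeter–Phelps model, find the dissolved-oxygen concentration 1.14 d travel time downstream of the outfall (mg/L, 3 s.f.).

Mixed DO = (11.3×10.7 + 2.22×1.53)/(11.3+2.22) = 124.3/13.52 = 9.194 mg/L.
Mixed L₀ = (11.3×1.34 + 2.22×68.5)/(13.52) = 167.2/13.52 = 12.37 mg/L.
Initial deficit D₀ = C_s − DO₀ = 11.1 − 9.194 = 1.906 mg/L.
D(1.14) = [0.370×12.37/(1.16−0.370)](e^(−0.370×1.14) − e^(−1.16×1.14)) + 1.906 e^(−1.16×1.14)
= 5.792 × (0.6559 − 0.2665) + 1.906 × 0.2665 = 2.763 mg/L.
DO = 11.1 − 2.763 = 8.337 mg/L.

DO ≈ 8.34 mg/L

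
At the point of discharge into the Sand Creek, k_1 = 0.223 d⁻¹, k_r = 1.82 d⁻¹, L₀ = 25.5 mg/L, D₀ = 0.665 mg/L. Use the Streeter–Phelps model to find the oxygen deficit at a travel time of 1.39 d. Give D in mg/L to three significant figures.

D ≈ 2.38 mg/L

k_1 L₀/(k_r−k_1) = 0.223×25.5/(1.82−0.223) = 5.686/1.597 = 3.561 mg/L.
e^(−k_1 t) = e^(−0.223×1.390) = 0.7335; e^(−k_r t) = e^(−1.82×1.390) = 0.07967.
D = 3.561 × (0.7335 − 0.07967) + 0.665 × 0.07967 = 2.328 + 0.05298 = 2.381 mg/L.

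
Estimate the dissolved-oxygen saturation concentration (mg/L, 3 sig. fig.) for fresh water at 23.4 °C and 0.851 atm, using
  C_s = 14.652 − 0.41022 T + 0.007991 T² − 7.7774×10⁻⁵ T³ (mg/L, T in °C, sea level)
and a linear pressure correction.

At sea level: C_s = 14.652 − 0.41022×23.4 + 0.007991×23.4² − 7.7774×10⁻⁵×23.4³ = 8.432 mg/L.
Pressure correction: C_s' = 8.432 × 0.851 = 7.176 mg/L.

C_s ≈ 7.18 mg/L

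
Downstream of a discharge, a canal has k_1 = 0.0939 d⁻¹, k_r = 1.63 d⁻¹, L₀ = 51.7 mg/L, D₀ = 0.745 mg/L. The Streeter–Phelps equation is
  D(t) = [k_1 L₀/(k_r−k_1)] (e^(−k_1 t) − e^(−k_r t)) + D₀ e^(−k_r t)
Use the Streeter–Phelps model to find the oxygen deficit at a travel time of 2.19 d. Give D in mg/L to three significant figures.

D ≈ 2.50 mg/L

k_1 L₀/(k_r−k_1) = 0.0939×51.7/(1.63−0.0939) = 4.855/1.536 = 3.160 mg/L.
e^(−k_1 t) = e^(−0.0939×2.190) = 0.8141; e^(−k_r t) = e^(−1.63×2.190) = 0.02816.
D = 3.160 × (0.8141 − 0.02816) + 0.745 × 0.02816 = 2.484 + 0.02098 = 2.505 mg/L.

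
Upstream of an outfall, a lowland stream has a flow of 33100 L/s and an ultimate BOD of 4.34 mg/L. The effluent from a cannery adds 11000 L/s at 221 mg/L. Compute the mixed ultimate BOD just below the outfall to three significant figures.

Flow-weighted mixing: C = (Q_r C_r + Q_w C_w)/(Q_r + Q_w)
= (33100×4.34 + 11000×221)/(33100 + 11000) = 2.575×10^6/44100 = 58.38 mg/L.

58.4 mg/L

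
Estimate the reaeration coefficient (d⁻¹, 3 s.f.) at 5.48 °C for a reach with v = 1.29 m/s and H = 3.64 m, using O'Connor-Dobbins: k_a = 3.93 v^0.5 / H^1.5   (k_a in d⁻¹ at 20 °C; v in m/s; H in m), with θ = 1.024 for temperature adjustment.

k_a ≈ 0.455 d⁻¹

k_a(20) = 3.93 × 1.29^0.5 / 3.64^1.5 = 3.93 × 1.136 / 6.945 = 0.6427 d⁻¹.
k_a(5.48) = 0.6427 × 1.024^(5.48−20) = 0.6427 × 0.7087 = 0.4555 d⁻¹.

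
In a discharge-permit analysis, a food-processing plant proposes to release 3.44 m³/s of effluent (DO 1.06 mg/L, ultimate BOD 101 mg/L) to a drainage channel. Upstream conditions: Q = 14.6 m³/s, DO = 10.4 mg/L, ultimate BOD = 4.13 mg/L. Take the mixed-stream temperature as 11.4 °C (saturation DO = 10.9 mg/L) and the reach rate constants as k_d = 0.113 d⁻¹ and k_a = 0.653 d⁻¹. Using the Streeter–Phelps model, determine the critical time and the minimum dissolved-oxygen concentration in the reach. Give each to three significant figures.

t_c ≈ 2.03 d; minimum DO ≈ 7.79 mg/L

Mixed DO = (14.6×10.4 + 3.44×1.06)/(14.6+3.44) = 155.5/18.04 = 8.619 mg/L.
Mixed L₀ = (14.6×4.13 + 3.44×101)/(18.04) = 407.7/18.04 = 22.60 mg/L.
Initial deficit D₀ = C_s − DO₀ = 10.9 − 8.619 = 2.281 mg/L.
t_c = (1/0.5400) ln[(0.653/0.113)(1 − 2.281×0.5400/(0.113×22.60))] = 1.852 × ln(2.992) = 2.029 d.
D_c = (0.113/0.653) × 22.60 × e^(−0.113×2.029) = 0.1730 × 22.60 × 0.7951 = 3.110 mg/L.
Minimum DO = 10.9 − 3.110 = 7.790 mg/L.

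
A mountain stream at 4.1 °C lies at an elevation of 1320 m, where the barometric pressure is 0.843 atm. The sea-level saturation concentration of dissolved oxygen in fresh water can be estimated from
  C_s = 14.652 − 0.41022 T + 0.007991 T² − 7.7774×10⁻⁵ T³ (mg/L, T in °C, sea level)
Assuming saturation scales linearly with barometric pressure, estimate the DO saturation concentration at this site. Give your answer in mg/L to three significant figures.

C_s ≈ 11.0 mg/L

At sea level: C_s = 14.652 − 0.41022×4.1 + 0.007991×4.1² − 7.7774×10⁻⁵×4.1³ = 13.10 mg/L.
Pressure correction: C_s' = 13.10 × 0.843 = 11.04 mg/L.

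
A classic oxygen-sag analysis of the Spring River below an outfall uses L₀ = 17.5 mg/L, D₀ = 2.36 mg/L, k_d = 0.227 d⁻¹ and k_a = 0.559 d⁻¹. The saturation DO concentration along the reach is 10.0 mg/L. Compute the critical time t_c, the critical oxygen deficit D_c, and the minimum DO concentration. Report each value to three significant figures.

t_c ≈ 2.05 d; D_c ≈ 4.46 mg/L; min DO ≈ 5.54 mg/L

At the critical point dD/dt = 0, so k_d L₀ e^(−k_d t) = k_a D. Substituting D(t) from the Streeter–Phelps equation and solving for t gives
t_c = ln[(k_a/k_d)(1 − D₀(k_a−k_d)/(k_d L₀))] / (k_a−k_d).
Here k_a−k_d = 0.3320 d⁻¹ and 1 − D₀(k_a−k_d)/(k_d L₀) = 1 − 2.36×0.3320/(0.227×17.5) = 0.8028, so
t_c = ln(2.463 × 0.8028) / 0.3320 = 0.6815 / 0.3320 = 2.053 d.
D_c = (k_d/k_a) L₀ e^(−k_d t_c) = (0.227/0.559) × 17.5 × e^(−0.227×2.053) = 0.4061 × 17.5 × 0.6275 = 4.459 mg/L.
Minimum DO = C_s − D_c = 10.0 − 4.459 = 5.541 mg/L.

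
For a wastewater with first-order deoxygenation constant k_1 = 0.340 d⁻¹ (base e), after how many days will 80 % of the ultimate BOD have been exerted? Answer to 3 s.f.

t ≈ 4.73 d

y/L₀ = 1 − e^(−k_1 t) = 0.80 ⇒ e^(−k_1 t) = 0.200
t = −ln(0.200) / 0.340 = 1.609 / 0.340 = 4.734 d.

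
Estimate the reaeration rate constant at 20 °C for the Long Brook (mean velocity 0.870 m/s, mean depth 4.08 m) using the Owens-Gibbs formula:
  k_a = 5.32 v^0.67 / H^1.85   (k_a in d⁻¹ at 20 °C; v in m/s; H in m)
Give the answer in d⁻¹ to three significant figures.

k_a = 5.32 × 0.870^0.67 / 4.08^1.85 = 5.32 × 0.9109 / 13.48 = 0.3595 d⁻¹.

k_a ≈ 0.359 d⁻¹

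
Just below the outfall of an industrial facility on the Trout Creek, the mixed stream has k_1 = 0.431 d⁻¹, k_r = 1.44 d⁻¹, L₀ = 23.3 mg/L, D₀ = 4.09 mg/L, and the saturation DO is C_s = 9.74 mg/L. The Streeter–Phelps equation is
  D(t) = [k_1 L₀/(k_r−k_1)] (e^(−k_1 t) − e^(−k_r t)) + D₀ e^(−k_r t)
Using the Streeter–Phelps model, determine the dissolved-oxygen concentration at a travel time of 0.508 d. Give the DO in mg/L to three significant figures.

k_1 L₀/(k_r−k_1) = 0.431×23.3/(1.44−0.431) = 10.04/1.009 = 9.953 mg/L.
e^(−k_1 t) = e^(−0.431×0.5080) = 0.8034; e^(−k_r t) = e^(−1.44×0.5080) = 0.4812.
D = 9.953 × (0.8034 − 0.4812) + 4.09 × 0.4812 = 3.207 + 1.968 = 5.175 mg/L.
DO = C_s − D = 9.74 − 5.175 = 4.565 mg/L.

DO ≈ 4.57 mg/L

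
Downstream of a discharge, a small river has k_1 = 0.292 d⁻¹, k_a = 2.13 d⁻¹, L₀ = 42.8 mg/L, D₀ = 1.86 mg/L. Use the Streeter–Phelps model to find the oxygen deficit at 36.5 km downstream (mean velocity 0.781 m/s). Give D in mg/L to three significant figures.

Travel time t = x/v = 36.5 km / (0.781 m/s) = 36500 m / 0.781 m/s = 46730 s = 0.5409 d.
k_1 L₀/(k_a−k_1) = 0.292×42.8/(2.13−0.292) = 12.50/1.838 = 6.800 mg/L.
e^(−k_1 t) = e^(−0.292×0.5409) = 0.8539; e^(−k_a t) = e^(−2.13×0.5409) = 0.3160.
D = 6.800 × (0.8539 − 0.3160) + 1.86 × 0.3160 = 3.658 + 0.5877 = 4.245 mg/L.

D ≈ 4.25 mg/L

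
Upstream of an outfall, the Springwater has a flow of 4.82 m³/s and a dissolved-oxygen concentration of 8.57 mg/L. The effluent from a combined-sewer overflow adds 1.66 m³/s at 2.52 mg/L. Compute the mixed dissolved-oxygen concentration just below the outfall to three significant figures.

Flow-weighted mixing: C = (Q_r C_r + Q_w C_w)/(Q_r + Q_w)
= (4.82×8.57 + 1.66×2.52)/(4.82 + 1.66) = 45.49/6.480 = 7.020 mg/L.

7.02 mg/L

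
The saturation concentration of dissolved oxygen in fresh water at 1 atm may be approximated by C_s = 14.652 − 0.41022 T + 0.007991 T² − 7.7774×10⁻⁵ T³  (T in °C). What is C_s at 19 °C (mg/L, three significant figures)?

C_s = 14.652 − 0.41022×19 + 0.007991×19² − 7.7774×10⁻⁵×19³ = 9.209 mg/L.

C_s ≈ 9.21 mg/L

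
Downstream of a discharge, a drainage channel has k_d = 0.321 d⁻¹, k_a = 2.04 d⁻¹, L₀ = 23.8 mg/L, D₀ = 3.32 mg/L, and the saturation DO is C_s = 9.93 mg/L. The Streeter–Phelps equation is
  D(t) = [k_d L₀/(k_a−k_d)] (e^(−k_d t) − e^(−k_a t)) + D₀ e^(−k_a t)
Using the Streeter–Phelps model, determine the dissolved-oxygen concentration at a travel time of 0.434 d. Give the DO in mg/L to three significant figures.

k_d L₀/(k_a−k_d) = 0.321×23.8/(2.04−0.321) = 7.640/1.719 = 4.444 mg/L.
e^(−k_d t) = e^(−0.321×0.4340) = 0.8700; e^(−k_a t) = e^(−2.04×0.4340) = 0.4126.
D = 4.444 × (0.8700 − 0.4126) + 3.32 × 0.4126 = 2.033 + 1.370 = 3.403 mg/L.
DO = C_s − D = 9.93 − 3.403 = 6.527 mg/L.

DO ≈ 6.53 mg/L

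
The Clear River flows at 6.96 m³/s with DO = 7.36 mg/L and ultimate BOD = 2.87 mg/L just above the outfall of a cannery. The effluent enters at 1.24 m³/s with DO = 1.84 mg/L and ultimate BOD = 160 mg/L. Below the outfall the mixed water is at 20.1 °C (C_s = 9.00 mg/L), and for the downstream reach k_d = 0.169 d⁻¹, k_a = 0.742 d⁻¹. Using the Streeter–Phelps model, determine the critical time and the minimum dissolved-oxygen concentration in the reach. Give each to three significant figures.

Mixed DO = (6.96×7.36 + 1.24×1.84)/(6.96+1.24) = 53.51/8.200 = 6.525 mg/L.
Mixed L₀ = (6.96×2.87 + 1.24×160)/(8.200) = 218.4/8.200 = 26.63 mg/L.
Initial deficit D₀ = C_s − DO₀ = 9.00 − 6.525 = 2.475 mg/L.
t_c = (1/0.5730) ln[(0.742/0.169)(1 − 2.475×0.5730/(0.169×26.63))] = 1.745 × ln(3.007) = 1.921 d.
D_c = (0.169/0.742) × 26.63 × e^(−0.169×1.921) = 0.2278 × 26.63 × 0.7227 = 4.384 mg/L.
Minimum DO = 9.00 − 4.384 = 4.616 mg/L.

t_c ≈ 1.92 d; minimum DO ≈ 4.62 mg/L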